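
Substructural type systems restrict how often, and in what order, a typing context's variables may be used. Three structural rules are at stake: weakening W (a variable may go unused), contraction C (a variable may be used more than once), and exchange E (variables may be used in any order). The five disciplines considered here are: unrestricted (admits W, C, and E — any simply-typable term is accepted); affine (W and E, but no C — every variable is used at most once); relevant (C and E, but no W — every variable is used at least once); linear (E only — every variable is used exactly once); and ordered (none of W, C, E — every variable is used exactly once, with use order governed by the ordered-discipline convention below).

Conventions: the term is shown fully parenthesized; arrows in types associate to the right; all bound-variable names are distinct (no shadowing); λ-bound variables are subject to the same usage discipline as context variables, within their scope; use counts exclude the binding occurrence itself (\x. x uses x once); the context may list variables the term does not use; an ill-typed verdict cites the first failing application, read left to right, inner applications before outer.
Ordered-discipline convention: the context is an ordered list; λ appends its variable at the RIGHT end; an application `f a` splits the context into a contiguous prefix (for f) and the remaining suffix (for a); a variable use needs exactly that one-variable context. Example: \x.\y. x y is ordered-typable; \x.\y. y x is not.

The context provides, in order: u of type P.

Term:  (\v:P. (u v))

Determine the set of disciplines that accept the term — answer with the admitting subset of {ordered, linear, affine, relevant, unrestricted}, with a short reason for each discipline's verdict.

admitted in: none
counts: u: 1×, v (bound): 1×
use order (left to right): u, v
typing: ill-typed: applying a non-function (P)
ordered: ✗ — not simply typable
linear: ✗ — fails simple typing
affine: ✗ — a type mismatch blocks all five
relevant: ✗ — the type mismatch rejects it
unrestricted: ✗ — not simply typable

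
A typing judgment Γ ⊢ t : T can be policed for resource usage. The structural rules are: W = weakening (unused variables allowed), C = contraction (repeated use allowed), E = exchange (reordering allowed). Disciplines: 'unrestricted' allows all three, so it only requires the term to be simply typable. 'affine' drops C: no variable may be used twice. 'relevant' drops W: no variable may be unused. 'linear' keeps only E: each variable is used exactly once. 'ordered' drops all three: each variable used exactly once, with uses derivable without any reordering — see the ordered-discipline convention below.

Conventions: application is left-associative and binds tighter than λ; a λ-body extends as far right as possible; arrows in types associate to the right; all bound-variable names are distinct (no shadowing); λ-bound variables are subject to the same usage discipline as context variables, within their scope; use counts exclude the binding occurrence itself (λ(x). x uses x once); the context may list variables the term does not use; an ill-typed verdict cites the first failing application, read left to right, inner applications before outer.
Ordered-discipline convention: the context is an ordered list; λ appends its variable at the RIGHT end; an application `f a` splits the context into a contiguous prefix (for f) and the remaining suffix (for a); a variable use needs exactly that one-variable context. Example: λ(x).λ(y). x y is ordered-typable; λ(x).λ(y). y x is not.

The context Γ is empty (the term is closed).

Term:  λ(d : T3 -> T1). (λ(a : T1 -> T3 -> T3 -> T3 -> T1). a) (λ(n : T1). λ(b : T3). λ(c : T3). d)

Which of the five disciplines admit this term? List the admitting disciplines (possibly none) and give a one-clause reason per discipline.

admitting disciplines: affine, unrestricted
variable uses: d (bound): 1×, a (bound): 1×, n (bound): 0×, b (bound): 0×, c (bound): 0×
uses in reading order: a, d
typing: well-typed — term : (T3 -> T1) -> T1 -> T3 -> T3 -> T3 -> T1
ordered: ✗ — n, b, c left unused
linear: ✗ — n, b, c left unused
affine: ✓ — no duplicate uses among d, a, n, b, c
relevant: ✗ — n, b, c left unused
unrestricted: ✓ — typability at (T3 -> T1) -> T1 -> T3 -> T3 -> T3 -> T1 is all that's needed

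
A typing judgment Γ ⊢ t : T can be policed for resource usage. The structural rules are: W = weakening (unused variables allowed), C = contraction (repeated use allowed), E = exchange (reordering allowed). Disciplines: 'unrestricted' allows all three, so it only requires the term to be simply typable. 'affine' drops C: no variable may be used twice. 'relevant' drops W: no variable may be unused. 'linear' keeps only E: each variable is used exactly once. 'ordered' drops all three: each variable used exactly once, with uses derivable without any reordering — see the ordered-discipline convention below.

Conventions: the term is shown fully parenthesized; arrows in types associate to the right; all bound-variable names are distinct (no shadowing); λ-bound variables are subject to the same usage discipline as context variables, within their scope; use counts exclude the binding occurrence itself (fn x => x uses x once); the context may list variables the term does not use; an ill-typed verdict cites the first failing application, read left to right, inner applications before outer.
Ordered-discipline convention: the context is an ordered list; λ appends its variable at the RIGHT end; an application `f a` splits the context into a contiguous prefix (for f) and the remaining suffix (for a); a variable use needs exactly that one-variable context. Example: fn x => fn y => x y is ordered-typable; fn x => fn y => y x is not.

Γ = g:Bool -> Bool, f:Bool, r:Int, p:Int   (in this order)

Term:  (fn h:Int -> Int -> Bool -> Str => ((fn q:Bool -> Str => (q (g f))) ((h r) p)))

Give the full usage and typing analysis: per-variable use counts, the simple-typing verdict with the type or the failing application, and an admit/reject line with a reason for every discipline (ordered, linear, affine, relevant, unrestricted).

use counts: g: 1; f: 1; r: 1; p: 1; h (bound): 1; q (bound): 1
order of uses: q, g, f, h, r, p
typing: ✓ — (Int -> Int -> Bool -> Str) -> Str
ordered: ✗, no ordered split (uses run q, g, f, h, r, p)
linear: ✓, exactly-once usage across g, f, r, p, h, q
affine: ✓, at most one use each (g, f, r, p, h, q)
relevant: ✓, none of g, f, r, p, h, q goes unused
unrestricted: ✓, well-typed at (Int -> Int -> Bool -> Str) -> Str; no restrictions here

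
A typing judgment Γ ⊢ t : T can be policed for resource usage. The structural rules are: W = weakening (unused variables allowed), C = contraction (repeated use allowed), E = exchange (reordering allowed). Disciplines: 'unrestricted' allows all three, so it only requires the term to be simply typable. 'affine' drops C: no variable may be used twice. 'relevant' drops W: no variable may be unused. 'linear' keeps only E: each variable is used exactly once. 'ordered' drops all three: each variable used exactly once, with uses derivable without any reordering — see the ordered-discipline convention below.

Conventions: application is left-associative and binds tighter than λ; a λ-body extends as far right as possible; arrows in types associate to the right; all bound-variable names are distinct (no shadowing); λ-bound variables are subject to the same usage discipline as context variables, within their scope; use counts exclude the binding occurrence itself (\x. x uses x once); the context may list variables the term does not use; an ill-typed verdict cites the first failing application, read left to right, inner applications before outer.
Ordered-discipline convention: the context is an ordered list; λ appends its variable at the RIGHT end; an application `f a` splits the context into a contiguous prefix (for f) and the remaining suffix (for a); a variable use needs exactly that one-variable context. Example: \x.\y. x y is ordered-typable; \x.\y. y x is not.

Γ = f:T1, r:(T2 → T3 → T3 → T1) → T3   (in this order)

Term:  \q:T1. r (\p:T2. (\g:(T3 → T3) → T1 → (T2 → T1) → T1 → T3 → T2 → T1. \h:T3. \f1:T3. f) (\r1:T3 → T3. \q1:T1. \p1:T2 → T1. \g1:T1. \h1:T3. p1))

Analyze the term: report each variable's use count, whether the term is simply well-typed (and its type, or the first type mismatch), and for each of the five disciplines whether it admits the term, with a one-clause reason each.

counts: f: 1×, r: 1×, q (bound): 0×, p (bound): 0×, g (bound): 0×, h (bound): 0×, f1 (bound): 0×, r1 (bound): 0×, q1 (bound): 0×, p1 (bound): 1×, g1 (bound): 0×, h1 (bound): 0×
uses in reading order: r, f, p1
typing: the term checks, with type T1 → T3
ordered ✗ (unused: q, p, g, h, f1, r1, q1, g1, h1 — weakening required)
linear ✗ (unused: q, p, g, h, f1, r1, q1, g1, h1 — weakening required)
affine ✓ (none of f, r, q, p, g, h, f1, r1, q1, p1, g1, h1 used more than once)
relevant ✗ (unused: q, p, g, h, f1, r1, q1, g1, h1 — weakening required)
unrestricted ✓ (well-typed at T1 → T3; no restrictions here)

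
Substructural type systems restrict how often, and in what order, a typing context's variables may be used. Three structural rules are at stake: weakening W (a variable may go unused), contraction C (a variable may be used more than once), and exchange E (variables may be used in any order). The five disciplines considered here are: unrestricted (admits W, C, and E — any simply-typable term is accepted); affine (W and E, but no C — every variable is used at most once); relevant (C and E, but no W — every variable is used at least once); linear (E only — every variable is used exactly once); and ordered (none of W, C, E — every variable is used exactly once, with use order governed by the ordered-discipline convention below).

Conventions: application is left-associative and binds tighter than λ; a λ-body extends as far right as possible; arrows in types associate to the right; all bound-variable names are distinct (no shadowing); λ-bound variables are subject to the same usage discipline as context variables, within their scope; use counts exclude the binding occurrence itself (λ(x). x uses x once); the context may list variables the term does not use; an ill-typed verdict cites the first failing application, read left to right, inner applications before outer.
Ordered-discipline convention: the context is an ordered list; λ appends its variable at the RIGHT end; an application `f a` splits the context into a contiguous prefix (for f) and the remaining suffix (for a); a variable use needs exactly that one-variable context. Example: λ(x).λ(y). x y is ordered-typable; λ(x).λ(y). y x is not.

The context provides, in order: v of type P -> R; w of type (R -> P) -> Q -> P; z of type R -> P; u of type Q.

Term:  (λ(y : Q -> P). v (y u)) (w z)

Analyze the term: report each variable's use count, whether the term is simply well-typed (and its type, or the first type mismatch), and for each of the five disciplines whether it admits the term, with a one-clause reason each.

usage: v ×1; w ×1; z ×1; u ×1; y (λ-bound) ×1
order of uses: v, y, u, w, z
typing: well-typed at R
ordered: ✗ — no contiguous prefix/suffix split fits v, y, u, w, z
linear: ✓ — v, w, z, u, y: one use apiece
affine: ✓ — no duplicate uses among v, w, z, u, y
relevant: ✓ — at least one use each (v, w, z, u, y)
unrestricted: ✓ — type-checks (R) and nothing is barred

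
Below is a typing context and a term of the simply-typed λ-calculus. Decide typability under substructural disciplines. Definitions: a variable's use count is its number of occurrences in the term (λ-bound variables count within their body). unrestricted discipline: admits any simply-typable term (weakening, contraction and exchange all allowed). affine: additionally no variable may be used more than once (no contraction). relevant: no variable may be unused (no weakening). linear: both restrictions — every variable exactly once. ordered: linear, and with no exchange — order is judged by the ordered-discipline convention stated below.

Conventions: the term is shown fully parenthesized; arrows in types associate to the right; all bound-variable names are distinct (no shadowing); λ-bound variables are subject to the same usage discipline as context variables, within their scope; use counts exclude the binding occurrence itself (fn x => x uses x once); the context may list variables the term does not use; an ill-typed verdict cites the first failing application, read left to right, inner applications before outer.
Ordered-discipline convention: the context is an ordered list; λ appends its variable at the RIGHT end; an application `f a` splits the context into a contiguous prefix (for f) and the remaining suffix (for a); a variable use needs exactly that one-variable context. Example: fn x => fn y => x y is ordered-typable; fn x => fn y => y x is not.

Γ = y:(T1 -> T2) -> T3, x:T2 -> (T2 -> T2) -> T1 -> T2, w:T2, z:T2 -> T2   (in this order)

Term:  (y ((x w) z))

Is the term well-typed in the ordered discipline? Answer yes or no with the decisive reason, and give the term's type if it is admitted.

yes — y, x, w, z: once each, no exchange needed; term : T3
counts: y ×1, x ×1, w ×1, z ×1
left-to-right use order: y, x, w, z
typing: the term checks, with type T3
all disciplines: ordered ✓ | linear ✓ | affine ✓ | relevant ✓ | unrestricted ✓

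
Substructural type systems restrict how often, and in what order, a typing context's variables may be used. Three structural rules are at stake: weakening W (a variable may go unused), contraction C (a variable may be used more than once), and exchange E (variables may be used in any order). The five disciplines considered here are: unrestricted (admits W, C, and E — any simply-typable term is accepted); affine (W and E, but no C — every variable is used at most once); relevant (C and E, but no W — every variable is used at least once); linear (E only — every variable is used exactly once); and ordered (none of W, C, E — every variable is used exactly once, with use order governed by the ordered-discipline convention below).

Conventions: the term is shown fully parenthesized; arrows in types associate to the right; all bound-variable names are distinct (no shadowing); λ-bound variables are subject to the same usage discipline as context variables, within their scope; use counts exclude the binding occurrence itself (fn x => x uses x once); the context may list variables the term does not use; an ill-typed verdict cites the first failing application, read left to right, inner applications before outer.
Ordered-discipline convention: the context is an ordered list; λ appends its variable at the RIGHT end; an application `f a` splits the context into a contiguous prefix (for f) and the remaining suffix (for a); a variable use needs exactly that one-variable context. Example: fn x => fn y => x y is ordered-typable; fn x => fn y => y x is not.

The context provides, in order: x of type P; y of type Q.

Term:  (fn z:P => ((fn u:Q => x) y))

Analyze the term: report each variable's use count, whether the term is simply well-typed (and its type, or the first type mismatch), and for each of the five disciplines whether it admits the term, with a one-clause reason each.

use counts: x: 1; y: 1; z (bound): 0; u (bound): 0
order of uses: x, y
typing: ✓ — P → P
ordered ✗ (needs weakening: z, u unused)
linear ✗ (needs weakening: z, u unused)
affine ✓ (at most one use each (x, y, z, u))
relevant ✗ (needs weakening: z, u unused)
unrestricted ✓ (well-typed at P → P; no restrictions here)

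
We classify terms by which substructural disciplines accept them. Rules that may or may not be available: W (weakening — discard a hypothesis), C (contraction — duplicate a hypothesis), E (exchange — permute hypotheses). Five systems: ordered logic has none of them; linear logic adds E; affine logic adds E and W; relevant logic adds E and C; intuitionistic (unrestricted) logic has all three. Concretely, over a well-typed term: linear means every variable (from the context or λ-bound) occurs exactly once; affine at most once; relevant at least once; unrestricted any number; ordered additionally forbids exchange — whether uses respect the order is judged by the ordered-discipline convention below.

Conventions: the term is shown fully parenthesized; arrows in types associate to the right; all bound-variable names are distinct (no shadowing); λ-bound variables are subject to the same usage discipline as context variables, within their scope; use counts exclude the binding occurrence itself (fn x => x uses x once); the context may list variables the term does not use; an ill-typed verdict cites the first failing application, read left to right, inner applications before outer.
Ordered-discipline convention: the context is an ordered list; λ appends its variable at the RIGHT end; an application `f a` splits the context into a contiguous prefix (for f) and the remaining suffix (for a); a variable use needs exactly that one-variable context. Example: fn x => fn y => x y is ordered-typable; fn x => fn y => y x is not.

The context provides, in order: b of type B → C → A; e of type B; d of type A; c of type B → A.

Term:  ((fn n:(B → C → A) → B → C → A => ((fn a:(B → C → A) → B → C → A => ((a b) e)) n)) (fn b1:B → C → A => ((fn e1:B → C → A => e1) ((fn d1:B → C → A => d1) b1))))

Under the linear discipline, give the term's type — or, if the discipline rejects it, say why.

not well-typed under linear — unused: d, c — weakening required
variable uses: b: 1, e: 1, d: 0, c: 0, n (bound): 1, a (bound): 1, b1 (bound): 1, e1 (bound): 1, d1 (bound): 1
left-to-right use order: a, b, e, n, e1, d1, b1
typing: well-typed at C → A
all disciplines: ordered ✗ | linear ✗ | affine ✓ | relevant ✗ | unrestricted ✓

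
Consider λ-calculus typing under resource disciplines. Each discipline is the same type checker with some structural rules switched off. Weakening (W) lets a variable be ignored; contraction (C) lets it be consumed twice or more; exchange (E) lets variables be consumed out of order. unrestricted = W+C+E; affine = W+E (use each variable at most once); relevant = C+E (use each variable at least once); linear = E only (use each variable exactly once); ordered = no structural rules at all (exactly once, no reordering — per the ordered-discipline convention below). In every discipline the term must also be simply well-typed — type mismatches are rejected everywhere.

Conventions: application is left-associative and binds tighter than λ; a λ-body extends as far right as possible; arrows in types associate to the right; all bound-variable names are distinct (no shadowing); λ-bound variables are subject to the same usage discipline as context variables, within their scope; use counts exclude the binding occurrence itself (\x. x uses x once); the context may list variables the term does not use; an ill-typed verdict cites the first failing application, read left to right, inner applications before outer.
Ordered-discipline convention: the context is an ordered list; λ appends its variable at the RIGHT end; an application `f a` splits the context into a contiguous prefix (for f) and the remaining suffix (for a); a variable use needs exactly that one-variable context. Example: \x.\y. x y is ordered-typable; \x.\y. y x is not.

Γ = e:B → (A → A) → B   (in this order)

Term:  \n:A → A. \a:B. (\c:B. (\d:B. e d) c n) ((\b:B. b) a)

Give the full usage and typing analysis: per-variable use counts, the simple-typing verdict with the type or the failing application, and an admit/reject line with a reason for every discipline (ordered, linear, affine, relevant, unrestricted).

usage: e=1, n (λ-bound)=1, a (λ-bound)=1, c (λ-bound)=1, d (λ-bound)=1, b (λ-bound)=1
uses in reading order: e, d, c, n, b, a
typing: ✓ — (A → A) → B → B
ordered: ✗, no contiguous prefix/suffix split fits e, d, c, n, b, a
linear: ✓, each of e, n, a, c, d, b used exactly once
affine: ✓, none of e, n, a, c, d, b used more than once
relevant: ✓, e, n, a, c, d, b: all used, weakening unneeded
unrestricted: ✓, well-typed at (A → A) → B → B; no restrictions here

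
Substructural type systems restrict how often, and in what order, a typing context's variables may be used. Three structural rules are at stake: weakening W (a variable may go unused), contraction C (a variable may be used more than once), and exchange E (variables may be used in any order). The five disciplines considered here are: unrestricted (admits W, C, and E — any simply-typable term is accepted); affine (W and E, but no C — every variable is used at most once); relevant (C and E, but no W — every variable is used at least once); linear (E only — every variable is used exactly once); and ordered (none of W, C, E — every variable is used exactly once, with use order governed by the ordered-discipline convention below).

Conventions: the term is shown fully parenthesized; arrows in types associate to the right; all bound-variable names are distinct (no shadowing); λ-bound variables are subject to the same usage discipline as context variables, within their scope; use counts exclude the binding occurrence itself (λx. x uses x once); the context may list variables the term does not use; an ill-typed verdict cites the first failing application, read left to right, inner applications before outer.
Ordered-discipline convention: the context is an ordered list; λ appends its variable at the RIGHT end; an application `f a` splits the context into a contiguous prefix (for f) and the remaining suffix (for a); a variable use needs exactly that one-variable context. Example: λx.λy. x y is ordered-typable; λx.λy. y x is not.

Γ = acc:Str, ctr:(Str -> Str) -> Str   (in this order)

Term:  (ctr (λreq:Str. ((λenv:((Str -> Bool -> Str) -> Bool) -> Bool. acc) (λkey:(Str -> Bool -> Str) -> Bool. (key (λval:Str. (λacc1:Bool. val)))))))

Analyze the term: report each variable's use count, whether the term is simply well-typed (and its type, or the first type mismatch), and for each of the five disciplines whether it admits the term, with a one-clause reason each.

usage: acc ×1, ctr ×1, req [bound] ×0, env [bound] ×0, key [bound] ×1, val [bound] ×1, acc1 [bound] ×0
uses in reading order: ctr, acc, key, val
typing: the term checks, with type Str
ordered: ✗ — unused: req, env, acc1 — weakening required
linear: ✗ — unused: req, env, acc1 — weakening required
affine: ✓ — acc, ctr, req, env, key, val, acc1: no repeats, contraction unneeded
relevant: ✗ — unused: req, env, acc1 — weakening required
unrestricted: ✓ — type-checks (Str) and nothing is barred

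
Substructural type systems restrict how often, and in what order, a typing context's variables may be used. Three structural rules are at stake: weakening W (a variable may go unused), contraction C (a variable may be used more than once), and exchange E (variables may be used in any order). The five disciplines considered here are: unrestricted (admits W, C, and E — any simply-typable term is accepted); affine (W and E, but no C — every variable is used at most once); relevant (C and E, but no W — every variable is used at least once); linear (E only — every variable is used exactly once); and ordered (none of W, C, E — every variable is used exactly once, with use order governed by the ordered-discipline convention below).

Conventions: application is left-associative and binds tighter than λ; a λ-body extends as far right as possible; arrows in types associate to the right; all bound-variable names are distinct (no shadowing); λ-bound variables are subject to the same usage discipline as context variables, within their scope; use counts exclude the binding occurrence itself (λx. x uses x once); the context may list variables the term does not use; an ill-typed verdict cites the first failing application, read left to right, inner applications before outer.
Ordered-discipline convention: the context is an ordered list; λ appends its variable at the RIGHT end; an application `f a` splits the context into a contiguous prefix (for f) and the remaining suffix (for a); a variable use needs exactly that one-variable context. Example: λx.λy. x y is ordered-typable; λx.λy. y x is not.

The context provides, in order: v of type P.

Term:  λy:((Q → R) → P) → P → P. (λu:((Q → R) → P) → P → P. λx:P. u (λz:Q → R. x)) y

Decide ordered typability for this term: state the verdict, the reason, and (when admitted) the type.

no — needs weakening: v, z unused
use counts: v=0; y (λ-bound)=1; u (λ-bound)=1; x (λ-bound)=1; z (λ-bound)=0
left-to-right use order: u, x, y
typing: well-typed at (((Q → R) → P) → P → P) → P → P → P
all disciplines: ordered ✗, linear ✗, affine ✓, relevant ✗, unrestricted ✓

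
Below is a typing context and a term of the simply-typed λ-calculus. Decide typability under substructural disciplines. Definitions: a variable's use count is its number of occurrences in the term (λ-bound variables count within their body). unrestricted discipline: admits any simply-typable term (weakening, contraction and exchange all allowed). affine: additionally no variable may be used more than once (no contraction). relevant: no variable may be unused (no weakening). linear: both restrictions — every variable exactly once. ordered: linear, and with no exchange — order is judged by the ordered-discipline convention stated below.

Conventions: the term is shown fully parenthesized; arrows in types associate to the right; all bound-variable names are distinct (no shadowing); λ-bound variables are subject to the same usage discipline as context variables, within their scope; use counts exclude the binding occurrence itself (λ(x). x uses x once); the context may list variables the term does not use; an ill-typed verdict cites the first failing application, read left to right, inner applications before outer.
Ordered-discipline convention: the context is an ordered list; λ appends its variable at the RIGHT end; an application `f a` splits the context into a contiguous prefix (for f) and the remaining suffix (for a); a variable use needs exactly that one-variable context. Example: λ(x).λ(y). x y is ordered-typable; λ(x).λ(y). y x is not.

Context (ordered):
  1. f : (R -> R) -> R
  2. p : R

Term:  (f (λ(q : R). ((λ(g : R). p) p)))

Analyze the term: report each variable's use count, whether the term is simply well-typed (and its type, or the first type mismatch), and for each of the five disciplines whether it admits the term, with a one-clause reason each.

use counts: f: 1, p: 2, q (bound): 0, g (bound): 0
left-to-right use order: f, p, p
typing: the term checks, with type R
ordered ✗ (uses contraction: p ×2; q, g never used (weakening))
linear ✗ (uses contraction: p ×2; q, g never used (weakening))
affine ✗ (uses contraction: p ×2)
relevant ✗ (q, g never used (weakening))
unrestricted ✓ (well-typed at R; no restrictions here)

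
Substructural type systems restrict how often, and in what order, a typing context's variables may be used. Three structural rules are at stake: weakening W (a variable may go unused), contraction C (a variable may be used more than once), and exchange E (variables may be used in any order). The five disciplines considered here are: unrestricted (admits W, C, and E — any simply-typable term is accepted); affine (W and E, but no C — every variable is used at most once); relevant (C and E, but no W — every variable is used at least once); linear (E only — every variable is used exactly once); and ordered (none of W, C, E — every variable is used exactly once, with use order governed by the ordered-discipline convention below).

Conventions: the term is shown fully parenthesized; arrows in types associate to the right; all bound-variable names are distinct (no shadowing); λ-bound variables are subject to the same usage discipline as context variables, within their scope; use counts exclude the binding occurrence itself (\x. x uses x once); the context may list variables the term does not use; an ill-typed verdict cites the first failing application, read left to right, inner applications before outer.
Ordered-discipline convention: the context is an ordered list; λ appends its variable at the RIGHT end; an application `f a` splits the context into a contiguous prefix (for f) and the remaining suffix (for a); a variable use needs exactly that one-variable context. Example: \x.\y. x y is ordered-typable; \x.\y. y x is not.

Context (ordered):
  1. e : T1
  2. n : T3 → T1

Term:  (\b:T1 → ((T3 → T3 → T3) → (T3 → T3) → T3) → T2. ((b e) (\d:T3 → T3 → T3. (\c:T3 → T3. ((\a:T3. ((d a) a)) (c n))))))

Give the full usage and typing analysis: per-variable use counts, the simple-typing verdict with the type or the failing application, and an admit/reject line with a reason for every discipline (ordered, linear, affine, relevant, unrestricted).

usage: e: 1; n: 1; b (λ-bound): 1; d (λ-bound): 1; c (λ-bound): 1; a (λ-bound): 2
use order (left to right): b, e, d, a, a, c, n
typing: ill-typed: argument of type T3 → T1 where T3 is required
ordered: ✗ — fails simple typing
linear: ✗ — a type mismatch blocks all five
affine: ✗ — the type mismatch rejects it
relevant: ✗ — not simply typable
unrestricted: ✗ — fails simple typing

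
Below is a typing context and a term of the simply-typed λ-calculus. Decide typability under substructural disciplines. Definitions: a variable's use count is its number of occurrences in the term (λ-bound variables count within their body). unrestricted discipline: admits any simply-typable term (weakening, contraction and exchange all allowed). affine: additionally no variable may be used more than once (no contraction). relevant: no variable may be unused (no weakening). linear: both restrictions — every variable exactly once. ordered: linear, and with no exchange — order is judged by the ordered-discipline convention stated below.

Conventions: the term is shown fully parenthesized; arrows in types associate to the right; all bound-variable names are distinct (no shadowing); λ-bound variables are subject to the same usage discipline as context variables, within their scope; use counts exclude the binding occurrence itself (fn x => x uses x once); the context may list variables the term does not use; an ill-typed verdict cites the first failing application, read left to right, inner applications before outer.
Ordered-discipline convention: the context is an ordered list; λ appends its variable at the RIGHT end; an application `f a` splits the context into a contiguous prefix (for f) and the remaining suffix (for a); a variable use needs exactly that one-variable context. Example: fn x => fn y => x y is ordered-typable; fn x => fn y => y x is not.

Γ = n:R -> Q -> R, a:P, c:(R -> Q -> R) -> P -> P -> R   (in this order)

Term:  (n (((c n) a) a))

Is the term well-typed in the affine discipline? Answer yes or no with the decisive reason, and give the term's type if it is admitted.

no — repeated use of n ×2, a ×2
counts: n: 2; a: 2; c: 1
use order (left to right): n, c, n, a, a
typing: well-typed at Q -> R
across the five disciplines: ordered ✗ | linear ✗ | affine ✗ | relevant ✓ | unrestricted ✓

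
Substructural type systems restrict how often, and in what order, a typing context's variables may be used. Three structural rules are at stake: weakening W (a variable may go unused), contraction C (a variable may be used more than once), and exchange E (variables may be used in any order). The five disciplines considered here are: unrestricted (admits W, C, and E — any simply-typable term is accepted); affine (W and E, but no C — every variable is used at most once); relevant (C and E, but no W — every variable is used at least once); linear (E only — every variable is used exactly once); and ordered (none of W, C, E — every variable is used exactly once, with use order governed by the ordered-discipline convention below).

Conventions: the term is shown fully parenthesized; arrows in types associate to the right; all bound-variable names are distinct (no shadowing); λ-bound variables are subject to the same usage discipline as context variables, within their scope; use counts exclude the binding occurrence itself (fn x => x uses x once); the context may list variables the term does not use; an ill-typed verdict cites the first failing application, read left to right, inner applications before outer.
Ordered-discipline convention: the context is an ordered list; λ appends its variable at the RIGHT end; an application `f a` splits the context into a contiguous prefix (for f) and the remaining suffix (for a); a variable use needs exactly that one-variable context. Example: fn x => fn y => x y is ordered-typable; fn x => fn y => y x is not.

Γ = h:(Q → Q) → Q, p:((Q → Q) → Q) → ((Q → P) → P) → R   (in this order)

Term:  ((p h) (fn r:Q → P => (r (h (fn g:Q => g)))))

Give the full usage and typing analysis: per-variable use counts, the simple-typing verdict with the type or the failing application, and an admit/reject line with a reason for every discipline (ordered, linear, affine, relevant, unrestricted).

counts: h ×2; p ×1; r (bound) ×1; g (bound) ×1
uses in reading order: p, h, r, h, g
typing: ✓ — R
ordered: ✗ — repeated use of h ×2
linear: ✗ — repeated use of h ×2
affine: ✗ — repeated use of h ×2
relevant: ✓ — at least one use each (h, p, r, g)
unrestricted: ✓ — well-typed at R; no restrictions here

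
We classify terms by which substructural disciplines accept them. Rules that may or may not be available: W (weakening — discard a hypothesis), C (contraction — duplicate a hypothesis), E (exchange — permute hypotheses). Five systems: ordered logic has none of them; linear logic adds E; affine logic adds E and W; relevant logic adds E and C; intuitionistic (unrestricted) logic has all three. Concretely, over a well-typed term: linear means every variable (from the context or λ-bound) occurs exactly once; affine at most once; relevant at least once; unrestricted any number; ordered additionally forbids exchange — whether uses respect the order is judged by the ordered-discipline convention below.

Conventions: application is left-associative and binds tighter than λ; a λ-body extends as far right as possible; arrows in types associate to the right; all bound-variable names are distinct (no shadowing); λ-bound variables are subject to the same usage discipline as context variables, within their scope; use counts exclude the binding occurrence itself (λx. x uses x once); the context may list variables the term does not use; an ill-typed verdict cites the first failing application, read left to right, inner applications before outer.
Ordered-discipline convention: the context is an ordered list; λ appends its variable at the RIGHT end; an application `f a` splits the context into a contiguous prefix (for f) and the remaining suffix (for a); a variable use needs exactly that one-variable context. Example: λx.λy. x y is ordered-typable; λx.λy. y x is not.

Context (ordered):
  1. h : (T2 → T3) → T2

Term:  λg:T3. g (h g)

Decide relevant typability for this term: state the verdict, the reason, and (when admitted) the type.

no — the type mismatch rejects it
variable uses: h=1, g (λ-bound)=2
order of uses: g, h, g
typing: ill-typed: an argument T3 mismatches the expected T2 → T3
all disciplines: ordered ✗ · linear ✗ · affine ✗ · relevant ✗ · unrestricted ✗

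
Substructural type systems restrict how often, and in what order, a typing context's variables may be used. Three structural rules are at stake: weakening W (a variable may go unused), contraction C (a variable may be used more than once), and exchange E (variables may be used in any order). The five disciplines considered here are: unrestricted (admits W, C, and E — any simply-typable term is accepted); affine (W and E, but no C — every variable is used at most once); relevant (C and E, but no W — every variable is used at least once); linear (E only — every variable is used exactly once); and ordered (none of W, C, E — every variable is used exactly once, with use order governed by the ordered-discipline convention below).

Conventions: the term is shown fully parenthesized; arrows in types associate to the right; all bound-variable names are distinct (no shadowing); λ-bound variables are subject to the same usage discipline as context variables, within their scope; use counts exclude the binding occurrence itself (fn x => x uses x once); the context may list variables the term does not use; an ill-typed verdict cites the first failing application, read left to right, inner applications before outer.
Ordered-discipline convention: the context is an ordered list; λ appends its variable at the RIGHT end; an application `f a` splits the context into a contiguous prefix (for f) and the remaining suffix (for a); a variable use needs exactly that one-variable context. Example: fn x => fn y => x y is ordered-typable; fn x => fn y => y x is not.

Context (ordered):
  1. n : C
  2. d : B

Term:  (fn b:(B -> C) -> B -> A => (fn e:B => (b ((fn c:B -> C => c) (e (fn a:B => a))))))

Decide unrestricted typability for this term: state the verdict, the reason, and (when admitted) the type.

no — not simply typable
variable uses: n=0, d=0, b (bound)=1, e (bound)=1, c (bound)=1, a (bound)=1
order of uses: b, c, e, a
typing: ill-typed: applying a non-function (B)
all disciplines: ordered ✗; linear ✗; affine ✗; relevant ✗; unrestricted ✗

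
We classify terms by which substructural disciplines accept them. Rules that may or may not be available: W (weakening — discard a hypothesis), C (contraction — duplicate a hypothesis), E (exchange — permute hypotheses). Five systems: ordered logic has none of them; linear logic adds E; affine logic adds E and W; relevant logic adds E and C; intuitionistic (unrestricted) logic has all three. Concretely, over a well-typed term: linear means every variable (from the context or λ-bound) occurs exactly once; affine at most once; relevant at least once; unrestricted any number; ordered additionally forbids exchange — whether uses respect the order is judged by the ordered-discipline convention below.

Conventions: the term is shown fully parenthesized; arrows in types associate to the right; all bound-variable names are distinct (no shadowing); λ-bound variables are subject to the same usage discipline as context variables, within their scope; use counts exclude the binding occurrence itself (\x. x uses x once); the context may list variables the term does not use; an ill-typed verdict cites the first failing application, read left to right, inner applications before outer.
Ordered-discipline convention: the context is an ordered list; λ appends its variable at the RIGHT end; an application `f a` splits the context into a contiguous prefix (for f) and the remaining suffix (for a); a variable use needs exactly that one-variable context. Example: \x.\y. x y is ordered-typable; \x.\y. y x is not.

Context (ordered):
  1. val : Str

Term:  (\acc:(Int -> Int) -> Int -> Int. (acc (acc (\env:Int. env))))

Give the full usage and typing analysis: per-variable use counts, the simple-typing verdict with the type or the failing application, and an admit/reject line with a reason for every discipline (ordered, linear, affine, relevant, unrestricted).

use counts: val: 0; acc (λ-bound): 2; env (λ-bound): 1
use order (left to right): acc, acc, env
typing: well-typed at ((Int -> Int) -> Int -> Int) -> Int -> Int
ordered: ✗ — repeated use of acc ×2; val never used (weakening)
linear: ✗ — repeated use of acc ×2; val never used (weakening)
affine: ✗ — repeated use of acc ×2
relevant: ✗ — val never used (weakening)
unrestricted: ✓ — simply typable at ((Int -> Int) -> Int -> Int) -> Int -> Int; W, C, E all held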